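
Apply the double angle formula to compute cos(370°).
cos(370°) = cos²185° - sin²185° = 0.9848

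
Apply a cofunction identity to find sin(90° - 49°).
sin(90° - 49°) = cos(49°) = 0.6561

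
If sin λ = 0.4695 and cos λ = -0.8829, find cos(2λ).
cos(2λ) = cos²λ - sin²λ = 0.5591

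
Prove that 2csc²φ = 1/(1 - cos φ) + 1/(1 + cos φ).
RHS = [(1 + cos φ) + (1 - cos φ)] / [(1 - cos φ)(1 + cos φ)] = 2/(1 - cos²φ) = 2/sin²φ = 2csc²φ = LHS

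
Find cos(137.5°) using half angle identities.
cos(137.5°) = -√((1 + cos 275°)/2) = -0.7373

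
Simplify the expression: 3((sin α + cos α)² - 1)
3((sin α + cos α)² - 1) = 3(sin(2α)) (using Pythagorean + double angle)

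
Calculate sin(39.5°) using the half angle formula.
sin(39.5°) = √((1 - cos 79°)/2) = 0.6361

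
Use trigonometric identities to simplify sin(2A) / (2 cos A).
sin(2A) / (2 cos A) = sin A (using Double angle)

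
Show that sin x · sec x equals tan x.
LHS = sin x · (1/cos x) = sin x/cos x = tan x = RHS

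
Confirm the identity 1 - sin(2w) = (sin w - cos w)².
RHS = sin²w - 2 sin w cos w + cos²w = (sin²w + cos²w) - 2 sin w cos w = 1 - sin(2w) = LHS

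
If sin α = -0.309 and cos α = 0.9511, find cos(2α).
cos(2α) = cos²α - sin²α = 0.8091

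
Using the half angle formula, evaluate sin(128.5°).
sin(128.5°) = √((1 - cos 257°)/2) = 0.7826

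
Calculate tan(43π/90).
tan(43π/90) = 14.3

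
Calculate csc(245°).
csc(245°) = -1.103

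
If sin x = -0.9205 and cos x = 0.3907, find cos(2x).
cos(2x) = cos²x - sin²x = -0.6947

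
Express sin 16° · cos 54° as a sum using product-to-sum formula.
sin 16° cos 54° = (1/2)[sin(16°+54°) + sin(16°-54°)]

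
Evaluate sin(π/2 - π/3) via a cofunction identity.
sin(π/2 - π/3) = cos(π/3) = 1/2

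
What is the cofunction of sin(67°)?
sin(67°) = cos(90° - 67°) = cos(23°)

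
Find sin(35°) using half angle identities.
sin(35°) = √((1 - cos 70°)/2) = 0.5736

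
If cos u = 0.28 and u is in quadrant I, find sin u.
sin u = 0.96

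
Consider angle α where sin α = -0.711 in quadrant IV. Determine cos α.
cos α = √(1 - sin²α) = 0.7032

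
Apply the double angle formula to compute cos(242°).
cos(242°) = cos²121° - sin²121° = -0.4695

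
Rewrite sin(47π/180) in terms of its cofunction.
sin(47π/180) = cos(π/2 - 47π/180) = cos(43π/180)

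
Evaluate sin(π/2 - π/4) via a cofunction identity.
sin(π/2 - π/4) = cos(π/4) = √2/2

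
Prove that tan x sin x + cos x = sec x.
LHS = sin²x/cos x + cos x = (sin²x + cos²x)/cos x = 1/cos x = sec x = RHS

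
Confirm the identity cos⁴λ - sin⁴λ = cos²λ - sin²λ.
LHS = (cos²λ - sin²λ)(cos²λ + sin²λ) = (cos²λ - sin²λ) · 1 = cos²λ - sin²λ = RHS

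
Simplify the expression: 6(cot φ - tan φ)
6(cot φ - tan φ) = 6(2 cot(2φ)) (using Double angle)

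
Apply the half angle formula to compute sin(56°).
sin(56°) = √((1 - cos 112°)/2) = 0.829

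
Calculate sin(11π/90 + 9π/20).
sin(11π/90 + 9π/20) = sin 11π/90 cos 9π/20 + cos 11π/90 sin 9π/20 = 0.9744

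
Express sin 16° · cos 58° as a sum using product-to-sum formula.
sin 16° cos 58° = (1/2)[sin(16°+58°) + sin(16°-58°)]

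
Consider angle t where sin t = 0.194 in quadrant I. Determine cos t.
cos t = √(1 - sin²t) = 0.981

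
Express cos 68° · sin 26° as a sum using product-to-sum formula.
cos 68° sin 26° = (1/2)[sin(68°+26°) - sin(68°-26°)]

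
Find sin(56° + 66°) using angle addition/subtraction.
sin(56° + 66°) = sin 56° cos 66° + cos 56° sin 66° = 0.848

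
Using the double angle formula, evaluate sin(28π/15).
sin(28π/15) = 2 sin 14π/15 cos 14π/15 = -0.4067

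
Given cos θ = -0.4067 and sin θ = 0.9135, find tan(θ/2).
tan(θ/2) = sin θ / (1 + cos θ) = 1.54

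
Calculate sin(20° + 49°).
sin(20° + 49°) = sin 20° cos 49° + cos 20° sin 49° = 0.9336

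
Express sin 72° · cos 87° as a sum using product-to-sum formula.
sin 72° cos 87° = (1/2)[sin(72°+87°) + sin(72°-87°)]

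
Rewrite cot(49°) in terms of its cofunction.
cot(49°) = tan(90° - 49°) = tan(41°)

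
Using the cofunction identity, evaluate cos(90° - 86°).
cos(90° - 86°) = sin(86°) = 0.9976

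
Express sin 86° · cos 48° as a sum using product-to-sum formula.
sin 86° cos 48° = (1/2)[sin(86°+48°) + sin(86°-48°)]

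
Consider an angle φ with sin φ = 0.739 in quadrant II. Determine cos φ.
cos φ = ±√(1 - sin²φ) = -0.6737 (negative in QII)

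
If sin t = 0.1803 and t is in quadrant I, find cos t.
cos t = 0.9836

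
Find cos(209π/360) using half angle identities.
cos(209π/360) = -√((1 + cos 209π/180)/2) = -0.2504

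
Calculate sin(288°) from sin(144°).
sin(288°) = 2 sin 144° cos 144° = -0.9511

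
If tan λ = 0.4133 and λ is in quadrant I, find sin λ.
sin λ = 0.382 (using tan²λ + 1 = sec²λ)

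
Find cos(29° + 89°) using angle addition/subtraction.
cos(29° + 89°) = cos 29° cos 89° - sin 29° sin 89° = -0.4695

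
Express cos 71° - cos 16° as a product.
cos 71° - cos 16° = -2 sin(43.5°) sin(27.5°)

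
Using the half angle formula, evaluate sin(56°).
sin(56°) = √((1 - cos 112°)/2) = 0.829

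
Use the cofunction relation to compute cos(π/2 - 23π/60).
cos(π/2 - 23π/60) = sin(23π/60) = 0.9336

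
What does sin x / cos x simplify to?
sin x / cos x = tan x (using Quotient identity)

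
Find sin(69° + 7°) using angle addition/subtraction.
sin(69° + 7°) = sin 69° cos 7° + cos 69° sin 7° = 0.9703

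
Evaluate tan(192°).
tan(192°) = 0.2126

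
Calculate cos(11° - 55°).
cos(11° - 55°) = cos 11° cos 55° + sin 11° sin 55° = 0.7193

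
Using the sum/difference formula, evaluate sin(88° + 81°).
sin(88° + 81°) = sin 88° cos 81° + cos 88° sin 81° = 0.1908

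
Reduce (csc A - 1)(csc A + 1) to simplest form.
(csc A - 1)(csc A + 1) = cot²A (using Diff. of squares)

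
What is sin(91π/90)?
sin(91π/90) = -0.0349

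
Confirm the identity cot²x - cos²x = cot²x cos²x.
LHS = cos²x/sin²x - cos²x = cos²x(1/sin²x - 1) = cos²x · (1 - sin²x)/sin²x = cos²x · cos²x/sin²x = cos²x · cot²x = RHS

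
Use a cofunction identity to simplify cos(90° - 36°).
cos(90° - 36°) = sin(36°)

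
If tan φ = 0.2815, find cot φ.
cot φ = 1/tan φ = 3.552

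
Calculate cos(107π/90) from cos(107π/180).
cos(107π/90) = cos²107π/180 - sin²107π/180 = -0.829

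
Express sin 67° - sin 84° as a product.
sin 67° - sin 84° = 2 cos(75.5°) sin(-8.5°)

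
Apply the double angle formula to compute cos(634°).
cos(634°) = 1 - 2sin²317° = 0.06976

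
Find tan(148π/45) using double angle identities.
tan(148π/45) = 2 tan 74π/45 / (1 - tan²74π/45) = 1.28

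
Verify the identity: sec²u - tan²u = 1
LHS = 1/cos²u - sin²u/cos²u = (1 - sin²u)/cos²u = cos²u/cos²u = 1 = RHS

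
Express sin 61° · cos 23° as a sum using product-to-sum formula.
sin 61° cos 23° = (1/2)[sin(61°+23°) + sin(61°-23°)]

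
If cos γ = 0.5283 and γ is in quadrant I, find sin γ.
sin γ = 0.8491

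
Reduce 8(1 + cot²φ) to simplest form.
8(1 + cot²φ) = 8(csc²φ) (using Pythagorean identity)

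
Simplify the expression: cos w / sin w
cos w / sin w = cot w (using Quotient identity)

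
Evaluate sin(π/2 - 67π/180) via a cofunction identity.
sin(π/2 - 67π/180) = cos(67π/180) = 0.3907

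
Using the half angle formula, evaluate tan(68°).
tan(68°) = sin 136° / (1 + cos 136°) = 2.475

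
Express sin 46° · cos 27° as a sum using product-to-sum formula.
sin 46° cos 27° = (1/2)[sin(46°+27°) + sin(46°-27°)]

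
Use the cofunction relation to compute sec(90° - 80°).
sec(90° - 80°) = csc(80°) = 1.015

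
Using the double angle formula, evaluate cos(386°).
cos(386°) = cos²193° - sin²193° = 0.8988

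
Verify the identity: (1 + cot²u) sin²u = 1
LHS = csc²u · sin²u = (1/sin²u) · sin²u = 1 = RHS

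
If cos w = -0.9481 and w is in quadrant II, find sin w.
sin w = 0.318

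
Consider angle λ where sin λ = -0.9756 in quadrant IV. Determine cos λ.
cos λ = √(1 - sin²λ) = 0.2196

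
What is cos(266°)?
cos(266°) = -0.06976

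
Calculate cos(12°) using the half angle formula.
cos(12°) = √((1 + cos 24°)/2) = 0.9781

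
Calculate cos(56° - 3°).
cos(56° - 3°) = cos 56° cos 3° + sin 56° sin 3° = 0.6018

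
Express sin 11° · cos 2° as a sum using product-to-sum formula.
sin 11° cos 2° = (1/2)[sin(11°+2°) + sin(11°-2°)]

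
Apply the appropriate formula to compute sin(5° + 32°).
sin(5° + 32°) = sin 5° cos 32° + cos 5° sin 32° = 0.6018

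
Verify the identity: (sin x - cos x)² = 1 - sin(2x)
LHS = sin²x - 2 sin x cos x + cos²x = (sin²x + cos²x) - 2 sin x cos x = 1 - sin(2x) = RHS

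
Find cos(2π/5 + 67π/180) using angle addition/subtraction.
cos(2π/5 + 67π/180) = cos 2π/5 cos 67π/180 - sin 2π/5 sin 67π/180 = -0.7547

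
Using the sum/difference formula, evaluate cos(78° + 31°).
cos(78° + 31°) = cos 78° cos 31° - sin 78° sin 31° = -0.3256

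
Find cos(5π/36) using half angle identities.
cos(5π/36) = √((1 + cos 5π/18)/2) = 0.9063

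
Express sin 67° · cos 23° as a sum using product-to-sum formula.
sin 67° cos 23° = (1/2)[sin(67°+23°) + sin(67°-23°)]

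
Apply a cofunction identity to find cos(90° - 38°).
cos(90° - 38°) = sin(38°) = 0.6157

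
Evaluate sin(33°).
sin(33°) = 0.5446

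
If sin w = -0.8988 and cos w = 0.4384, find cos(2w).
cos(2w) = cos²w - sin²w = -0.6156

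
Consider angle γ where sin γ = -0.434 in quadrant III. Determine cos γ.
cos γ = ±√(1 - sin²γ) = -0.9009 (negative in QIII)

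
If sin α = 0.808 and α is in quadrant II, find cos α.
cos α = -0.5892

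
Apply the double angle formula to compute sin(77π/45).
sin(77π/45) = 2 sin 77π/90 cos 77π/90 = -0.788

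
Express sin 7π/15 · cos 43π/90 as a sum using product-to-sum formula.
sin 7π/15 cos 43π/90 = (1/2)[sin(7π/15+43π/90) + sin(7π/15-43π/90)]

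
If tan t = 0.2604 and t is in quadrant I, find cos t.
cos t = 0.9677 (using tan²t + 1 = sec²t)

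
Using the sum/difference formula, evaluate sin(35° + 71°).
sin(35° + 71°) = sin 35° cos 71° + cos 35° sin 71° = 0.9613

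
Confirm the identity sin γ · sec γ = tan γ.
LHS = sin γ · (1/cos γ) = sin γ/cos γ = tan γ = RHS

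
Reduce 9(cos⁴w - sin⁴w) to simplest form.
9(cos⁴w - sin⁴w) = 9(cos(2w)) (using Factoring + double angle)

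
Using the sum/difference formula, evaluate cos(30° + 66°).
cos(30° + 66°) = cos 30° cos 66° - sin 30° sin 66° = -0.1045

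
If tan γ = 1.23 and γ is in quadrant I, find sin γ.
sin γ = 0.7759 (using tan²γ + 1 = sec²γ)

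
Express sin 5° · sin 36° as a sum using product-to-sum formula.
sin 5° sin 36° = (1/2)[cos(5°-36°) - cos(5°+36°)]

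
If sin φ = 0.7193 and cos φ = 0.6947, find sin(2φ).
sin(2φ) = 2 sin φ cos φ = 0.9994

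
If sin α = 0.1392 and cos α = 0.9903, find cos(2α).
cos(2α) = cos²α - sin²α = 0.9613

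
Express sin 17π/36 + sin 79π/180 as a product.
sin 17π/36 + sin 79π/180 = 2 sin(41π/90) cos(π/60)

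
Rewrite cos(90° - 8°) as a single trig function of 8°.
cos(90° - 8°) = sin(8°)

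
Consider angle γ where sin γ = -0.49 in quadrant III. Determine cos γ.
cos γ = ±√(1 - sin²γ) = -0.8717 (negative in QIII)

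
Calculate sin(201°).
sin(201°) = -0.3584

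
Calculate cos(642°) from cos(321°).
cos(642°) = cos²321° - sin²321° = 0.2079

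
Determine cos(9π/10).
cos(9π/10) = -0.9511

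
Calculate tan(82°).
tan(82°) = 7.115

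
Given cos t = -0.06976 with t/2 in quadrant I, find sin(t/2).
sin(t/2) = ±√((1 - cos t)/2); positive since t/2 ∈ QI, so sin(t/2) = 0.7314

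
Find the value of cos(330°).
cos(330°) = √3/2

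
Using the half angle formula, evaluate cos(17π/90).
cos(17π/90) = √((1 + cos 17π/45)/2) = 0.829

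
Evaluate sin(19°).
sin(19°) = 0.3256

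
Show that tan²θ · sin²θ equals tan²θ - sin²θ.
RHS = sin²θ/cos²θ - sin²θ = sin²θ(1/cos²θ - 1) = sin²θ · (1 - cos²θ)/cos²θ = sin²θ · sin²θ/cos²θ = sin²θ · tan²θ = LHS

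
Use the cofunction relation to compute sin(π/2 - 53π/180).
sin(π/2 - 53π/180) = cos(53π/180) = 0.6018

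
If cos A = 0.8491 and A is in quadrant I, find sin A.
sin A = 0.5282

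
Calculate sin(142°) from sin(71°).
sin(142°) = 2 sin 71° cos 71° = 0.6157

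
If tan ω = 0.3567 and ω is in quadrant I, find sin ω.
sin ω = 0.336 (using tan²ω + 1 = sec²ω)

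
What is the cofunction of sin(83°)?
sin(83°) = cos(90° - 83°) = cos(7°)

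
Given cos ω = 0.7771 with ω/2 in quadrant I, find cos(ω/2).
cos(ω/2) = ±√((1 + cos ω)/2); positive since ω/2 ∈ QI, so cos(ω/2) = 0.9426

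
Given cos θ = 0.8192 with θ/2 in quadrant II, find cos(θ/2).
cos(θ/2) = ±√((1 + cos θ)/2); negative since θ/2 ∈ QII, so cos(θ/2) = -0.9537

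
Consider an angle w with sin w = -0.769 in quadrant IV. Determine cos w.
cos w = √(1 - sin²w) = 0.6392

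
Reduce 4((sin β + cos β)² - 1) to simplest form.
4((sin β + cos β)² - 1) = 4(sin(2β)) (using Pythagorean + double angle)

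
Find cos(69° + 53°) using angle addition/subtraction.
cos(69° + 53°) = cos 69° cos 53° - sin 69° sin 53° = -0.5299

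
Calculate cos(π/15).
cos(π/15) = 0.9781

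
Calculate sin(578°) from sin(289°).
sin(578°) = 2 sin 289° cos 289° = -0.6157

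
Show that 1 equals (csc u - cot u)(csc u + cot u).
RHS = csc²u - cot²u = (1 + cot²u) - cot²u = 1 = LHS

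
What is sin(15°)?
sin(15°) = (√6-√2)/4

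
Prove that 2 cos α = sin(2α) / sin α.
RHS = 2 sin α cos α / sin α = 2 cos α = LHS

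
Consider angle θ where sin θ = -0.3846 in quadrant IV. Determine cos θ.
cos θ = √(1 - sin²θ) = 0.9231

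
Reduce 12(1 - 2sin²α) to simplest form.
12(1 - 2sin²α) = 12(cos(2α)) (using Double angle)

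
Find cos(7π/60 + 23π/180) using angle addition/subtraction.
cos(7π/60 + 23π/180) = cos 7π/60 cos 23π/180 - sin 7π/60 sin 23π/180 = 0.7193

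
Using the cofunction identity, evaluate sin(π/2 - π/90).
sin(π/2 - π/90) = cos(π/90) = 0.9994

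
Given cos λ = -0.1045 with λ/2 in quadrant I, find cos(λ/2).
cos(λ/2) = ±√((1 + cos λ)/2); positive since λ/2 ∈ QI, so cos(λ/2) = 0.6691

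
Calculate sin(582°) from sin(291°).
sin(582°) = 2 sin 291° cos 291° = -0.6691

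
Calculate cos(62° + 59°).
cos(62° + 59°) = cos 62° cos 59° - sin 62° sin 59° = -0.515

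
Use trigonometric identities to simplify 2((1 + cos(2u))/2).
2((1 + cos(2u))/2) = 2(cos²u) (using Power reduction)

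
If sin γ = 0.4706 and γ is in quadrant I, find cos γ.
cos γ = 0.8823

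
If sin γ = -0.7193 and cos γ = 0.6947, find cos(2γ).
cos(2γ) = cos²γ - sin²γ = -0.03478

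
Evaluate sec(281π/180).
sec(281π/180) = 5.241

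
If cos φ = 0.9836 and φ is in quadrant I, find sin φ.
sin φ = 0.1804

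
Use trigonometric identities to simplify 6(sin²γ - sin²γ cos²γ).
6(sin²γ - sin²γ cos²γ) = 6(sin⁴γ) (using Factoring)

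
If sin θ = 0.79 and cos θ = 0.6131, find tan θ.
tan θ = sin θ / cos θ = 1.289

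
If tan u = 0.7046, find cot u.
cot u = 1/tan u = 1.419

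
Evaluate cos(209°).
cos(209°) = -0.8746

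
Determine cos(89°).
cos(89°) = 0.01745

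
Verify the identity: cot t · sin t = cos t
LHS = (cos t/sin t) · sin t = cos t = RHS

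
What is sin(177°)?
sin(177°) = 0.05234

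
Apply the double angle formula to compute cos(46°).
cos(46°) = cos²23° - sin²23° = 0.6947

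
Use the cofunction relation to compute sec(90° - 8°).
sec(90° - 8°) = csc(8°) = 7.185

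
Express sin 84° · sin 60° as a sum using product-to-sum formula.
sin 84° sin 60° = (1/2)[cos(84°-60°) - cos(84°+60°)]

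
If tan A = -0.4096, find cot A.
cot A = 1/tan A = -2.441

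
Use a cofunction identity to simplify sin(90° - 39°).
sin(90° - 39°) = cos(39°)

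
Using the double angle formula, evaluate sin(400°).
sin(400°) = 2 sin 200° cos 200° = 0.6428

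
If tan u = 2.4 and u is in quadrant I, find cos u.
cos u = 0.3846 (using tan²u + 1 = sec²u)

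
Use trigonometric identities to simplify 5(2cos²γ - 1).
5(2cos²γ - 1) = 5(cos(2γ)) (using Double angle)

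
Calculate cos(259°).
cos(259°) = -0.1908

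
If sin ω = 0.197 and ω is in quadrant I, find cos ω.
cos ω = 0.9804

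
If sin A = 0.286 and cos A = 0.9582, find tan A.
tan A = sin A / cos A = 0.2985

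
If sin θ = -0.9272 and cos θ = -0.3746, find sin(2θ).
sin(2θ) = 2 sin θ cos θ = 0.6947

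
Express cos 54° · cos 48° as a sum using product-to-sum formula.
cos 54° cos 48° = (1/2)[cos(54°-48°) + cos(54°+48°)]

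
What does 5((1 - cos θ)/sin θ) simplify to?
5((1 - cos θ)/sin θ) = 5(tan(θ/2)) (using Half angle)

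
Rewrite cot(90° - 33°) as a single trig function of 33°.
cot(90° - 33°) = tan(33°)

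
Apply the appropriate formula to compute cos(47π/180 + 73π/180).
cos(47π/180 + 73π/180) = cos 47π/180 cos 73π/180 - sin 47π/180 sin 73π/180 = -1/2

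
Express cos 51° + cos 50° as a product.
cos 51° + cos 50° = 2 cos(50.5°) cos(0.5°)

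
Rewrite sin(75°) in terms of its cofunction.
sin(75°) = cos(90° - 75°) = cos(15°)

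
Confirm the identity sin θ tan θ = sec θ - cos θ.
RHS = 1/cos θ - cos θ = (1 - cos²θ)/cos θ = sin²θ/cos θ = sin θ · (sin θ/cos θ) = sin θ tan θ = LHS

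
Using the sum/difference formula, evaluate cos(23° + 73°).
cos(23° + 73°) = cos 23° cos 73° - sin 23° sin 73° = -0.1045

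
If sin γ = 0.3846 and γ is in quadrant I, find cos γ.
cos γ = 0.9231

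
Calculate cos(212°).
cos(212°) = -0.848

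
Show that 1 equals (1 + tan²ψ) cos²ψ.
RHS = sec²ψ · cos²ψ = (1/cos²ψ) · cos²ψ = 1 = LHS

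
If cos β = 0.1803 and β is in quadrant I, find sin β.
sin β = 0.9836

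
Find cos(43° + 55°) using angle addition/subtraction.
cos(43° + 55°) = cos 43° cos 55° - sin 43° sin 55° = -0.1392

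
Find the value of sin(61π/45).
sin(61π/45) = -0.8988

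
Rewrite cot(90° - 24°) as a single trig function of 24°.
cot(90° - 24°) = tan(24°)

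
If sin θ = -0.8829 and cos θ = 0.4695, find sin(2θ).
sin(2θ) = 2 sin θ cos θ = -0.829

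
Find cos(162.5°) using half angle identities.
cos(162.5°) = -√((1 + cos 325°)/2) = -0.9537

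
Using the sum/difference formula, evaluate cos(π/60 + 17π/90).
cos(π/60 + 17π/90) = cos π/60 cos 17π/90 - sin π/60 sin 17π/90 = 0.7986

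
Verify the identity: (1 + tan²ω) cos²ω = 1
LHS = sec²ω · cos²ω = (1/cos²ω) · cos²ω = 1 = RHS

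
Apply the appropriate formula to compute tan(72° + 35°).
tan(72° + 35°) = (tan 72° + tan 35°)/(1 - tan 72° tan 35°) = -3.271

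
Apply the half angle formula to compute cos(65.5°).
cos(65.5°) = √((1 + cos 131°)/2) = 0.4147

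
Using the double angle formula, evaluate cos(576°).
cos(576°) = cos²288° - sin²288° = -0.809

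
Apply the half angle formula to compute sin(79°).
sin(79°) = √((1 - cos 158°)/2) = 0.9816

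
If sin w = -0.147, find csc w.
csc w = 1/sin w = -6.803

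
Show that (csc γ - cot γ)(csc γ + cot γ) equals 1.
LHS = csc²γ - cot²γ = (1 + cot²γ) - cot²γ = 1 = RHS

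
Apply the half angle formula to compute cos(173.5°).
cos(173.5°) = -√((1 + cos 347°)/2) = -0.9936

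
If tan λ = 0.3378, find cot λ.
cot λ = 1/tan λ = 2.96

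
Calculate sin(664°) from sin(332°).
sin(664°) = 2 sin 332° cos 332° = -0.829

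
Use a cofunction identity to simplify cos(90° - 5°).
cos(90° - 5°) = sin(5°)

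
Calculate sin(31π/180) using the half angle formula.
sin(31π/180) = √((1 - cos 31π/90)/2) = 0.515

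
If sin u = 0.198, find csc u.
csc u = 1/sin u = 5.051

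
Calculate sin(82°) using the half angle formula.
sin(82°) = √((1 - cos 164°)/2) = 0.9903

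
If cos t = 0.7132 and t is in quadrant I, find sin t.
sin t = 0.701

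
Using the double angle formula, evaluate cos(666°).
cos(666°) = cos²333° - sin²333° = 0.5878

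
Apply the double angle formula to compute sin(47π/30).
sin(47π/30) = 2 sin 47π/60 cos 47π/60 = -0.9781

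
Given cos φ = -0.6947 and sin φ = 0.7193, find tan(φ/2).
tan(φ/2) = sin φ / (1 + cos φ) = 2.356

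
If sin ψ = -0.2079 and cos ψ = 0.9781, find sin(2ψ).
sin(2ψ) = 2 sin ψ cos ψ = -0.4067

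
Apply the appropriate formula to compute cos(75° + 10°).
cos(75° + 10°) = cos 75° cos 10° - sin 75° sin 10° = 0.08716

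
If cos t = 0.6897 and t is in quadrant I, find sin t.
sin t = 0.7241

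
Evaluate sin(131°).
sin(131°) = 0.7547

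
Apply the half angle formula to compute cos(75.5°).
cos(75.5°) = √((1 + cos 151°)/2) = 0.2504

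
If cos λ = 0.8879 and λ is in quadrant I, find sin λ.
sin λ = 0.46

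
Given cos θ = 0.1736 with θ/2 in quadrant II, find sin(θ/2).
sin(θ/2) = ±√((1 - cos θ)/2); positive since θ/2 ∈ QII, so sin(θ/2) = 0.6428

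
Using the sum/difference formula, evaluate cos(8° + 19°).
cos(8° + 19°) = cos 8° cos 19° - sin 8° sin 19° = 0.891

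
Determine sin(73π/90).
sin(73π/90) = 0.5592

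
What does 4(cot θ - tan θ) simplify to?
4(cot θ - tan θ) = 4(2 cot(2θ)) (using Double angle)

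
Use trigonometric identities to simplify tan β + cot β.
tan β + cot β = sec β csc β (using Quotient identities)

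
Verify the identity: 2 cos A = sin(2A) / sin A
RHS = 2 sin A cos A / sin A = 2 cos A = LHS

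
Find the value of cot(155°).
cot(155°) = -2.145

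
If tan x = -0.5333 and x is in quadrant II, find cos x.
cos x = -0.8824 (using tan²x + 1 = sec²x)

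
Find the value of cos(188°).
cos(188°) = -0.9903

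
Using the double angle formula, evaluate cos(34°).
cos(34°) = 2cos²17° - 1 = 0.829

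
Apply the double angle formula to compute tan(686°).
tan(686°) = 2 tan 343° / (1 - tan²343°) = -0.6745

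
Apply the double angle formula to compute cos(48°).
cos(48°) = 2cos²24° - 1 = 0.6691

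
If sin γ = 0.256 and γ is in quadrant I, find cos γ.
cos γ = 0.9667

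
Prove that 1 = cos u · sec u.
RHS = cos u · (1/cos u) = 1 = LHS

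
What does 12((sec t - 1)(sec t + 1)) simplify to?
12((sec t - 1)(sec t + 1)) = 12(tan²t) (using Diff. of squares)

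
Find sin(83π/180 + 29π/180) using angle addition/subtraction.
sin(83π/180 + 29π/180) = sin 83π/180 cos 29π/180 + cos 83π/180 sin 29π/180 = 0.9272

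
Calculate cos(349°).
cos(349°) = 0.9816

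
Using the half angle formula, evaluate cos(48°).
cos(48°) = √((1 + cos 96°)/2) = 0.6691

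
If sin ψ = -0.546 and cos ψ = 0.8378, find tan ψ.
tan ψ = sin ψ / cos ψ = -0.6517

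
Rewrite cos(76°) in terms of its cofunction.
cos(76°) = sin(90° - 76°) = sin(14°)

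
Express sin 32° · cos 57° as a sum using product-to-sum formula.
sin 32° cos 57° = (1/2)[sin(32°+57°) + sin(32°-57°)]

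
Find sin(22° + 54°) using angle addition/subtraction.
sin(22° + 54°) = sin 22° cos 54° + cos 22° sin 54° = 0.9703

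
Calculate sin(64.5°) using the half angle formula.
sin(64.5°) = √((1 - cos 129°)/2) = 0.9026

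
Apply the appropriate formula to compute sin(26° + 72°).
sin(26° + 72°) = sin 26° cos 72° + cos 26° sin 72° = 0.9903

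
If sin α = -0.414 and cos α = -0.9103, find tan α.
tan α = sin α / cos α = 0.4548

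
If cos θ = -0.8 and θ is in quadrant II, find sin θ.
sin θ = 0.6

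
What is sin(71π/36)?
sin(71π/36) = -0.08716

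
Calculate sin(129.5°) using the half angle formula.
sin(129.5°) = √((1 - cos 259°)/2) = 0.7716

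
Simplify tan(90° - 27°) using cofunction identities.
tan(90° - 27°) = cot(27°)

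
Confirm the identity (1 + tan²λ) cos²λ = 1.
LHS = sec²λ · cos²λ = (1/cos²λ) · cos²λ = 1 = RHS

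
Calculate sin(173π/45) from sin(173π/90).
sin(173π/45) = 2 sin 173π/90 cos 173π/90 = -0.4695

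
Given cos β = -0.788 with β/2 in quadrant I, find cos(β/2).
cos(β/2) = ±√((1 + cos β)/2); positive since β/2 ∈ QI, so cos(β/2) = 0.3256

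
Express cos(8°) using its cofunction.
cos(8°) = sin(90° - 8°) = sin(82°)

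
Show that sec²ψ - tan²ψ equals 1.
LHS = 1/cos²ψ - sin²ψ/cos²ψ = (1 - sin²ψ)/cos²ψ = cos²ψ/cos²ψ = 1 = RHS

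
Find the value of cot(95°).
cot(95°) = -0.08749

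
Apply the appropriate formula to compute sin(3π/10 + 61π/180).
sin(3π/10 + 61π/180) = sin 3π/10 cos 61π/180 + cos 3π/10 sin 61π/180 = 0.9063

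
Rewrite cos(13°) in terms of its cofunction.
cos(13°) = sin(90° - 13°) = sin(77°)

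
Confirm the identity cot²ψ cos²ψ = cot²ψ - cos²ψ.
RHS = cos²ψ/sin²ψ - cos²ψ = cos²ψ(1/sin²ψ - 1) = cos²ψ · (1 - sin²ψ)/sin²ψ = cos²ψ · cos²ψ/sin²ψ = cos²ψ · cot²ψ = LHS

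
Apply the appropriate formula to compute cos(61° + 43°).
cos(61° + 43°) = cos 61° cos 43° - sin 61° sin 43° = -0.2419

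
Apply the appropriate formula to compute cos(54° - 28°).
cos(54° - 28°) = cos 54° cos 28° + sin 54° sin 28° = 0.8988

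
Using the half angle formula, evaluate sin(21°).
sin(21°) = √((1 - cos 42°)/2) = 0.3584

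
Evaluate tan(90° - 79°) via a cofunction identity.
tan(90° - 79°) = cot(79°) = 0.1944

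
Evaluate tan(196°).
tan(196°) = 0.2867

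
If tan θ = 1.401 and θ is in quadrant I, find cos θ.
cos θ = 0.581 (using tan²θ + 1 = sec²θ)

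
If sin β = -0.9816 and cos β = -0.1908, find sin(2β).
sin(2β) = 2 sin β cos β = 0.3746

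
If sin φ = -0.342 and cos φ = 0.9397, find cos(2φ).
cos(2φ) = cos²φ - sin²φ = 0.7661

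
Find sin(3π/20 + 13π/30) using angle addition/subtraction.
sin(3π/20 + 13π/30) = sin 3π/20 cos 13π/30 + cos 3π/20 sin 13π/30 = (√6+√2)/4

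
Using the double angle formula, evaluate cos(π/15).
cos(π/15) = cos²π/30 - sin²π/30 = 0.9781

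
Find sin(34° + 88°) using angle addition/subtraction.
sin(34° + 88°) = sin 34° cos 88° + cos 34° sin 88° = 0.848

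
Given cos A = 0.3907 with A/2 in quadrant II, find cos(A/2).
cos(A/2) = ±√((1 + cos A)/2); negative since A/2 ∈ QII, so cos(A/2) = -0.8339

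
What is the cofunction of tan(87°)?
tan(87°) = cot(90° - 87°) = cot(3°)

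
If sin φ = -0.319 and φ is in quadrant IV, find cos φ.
cos φ = 0.9478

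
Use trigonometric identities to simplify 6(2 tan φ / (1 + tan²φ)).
6(2 tan φ / (1 + tan²φ)) = 6(sin(2φ)) (using Double angle)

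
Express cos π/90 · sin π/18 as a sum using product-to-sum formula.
cos π/90 sin π/18 = (1/2)[sin(π/90+π/18) - sin(π/90-π/18)]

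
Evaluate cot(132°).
cot(132°) = -0.9004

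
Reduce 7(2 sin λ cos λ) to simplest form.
7(2 sin λ cos λ) = 7(sin(2λ)) (using Double angle)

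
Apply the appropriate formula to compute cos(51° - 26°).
cos(51° - 26°) = cos 51° cos 26° + sin 51° sin 26° = 0.9063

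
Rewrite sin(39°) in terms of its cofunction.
sin(39°) = cos(90° - 39°) = cos(51°)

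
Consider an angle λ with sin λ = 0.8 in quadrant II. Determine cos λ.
cos λ = ±√(1 - sin²λ) = -0.6 (negative in QII)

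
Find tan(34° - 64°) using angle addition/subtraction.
tan(34° - 64°) = (tan 34° - tan 64°)/(1 + tan 34° tan 64°) = -√3/3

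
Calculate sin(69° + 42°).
sin(69° + 42°) = sin 69° cos 42° + cos 69° sin 42° = 0.9336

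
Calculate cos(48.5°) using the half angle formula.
cos(48.5°) = √((1 + cos 97°)/2) = 0.6626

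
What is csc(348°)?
csc(348°) = -4.81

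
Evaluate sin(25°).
sin(25°) = 0.4226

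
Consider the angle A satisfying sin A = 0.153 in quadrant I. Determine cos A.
cos A = √(1 - sin²A) = 0.9882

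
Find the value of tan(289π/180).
tan(289π/180) = -2.904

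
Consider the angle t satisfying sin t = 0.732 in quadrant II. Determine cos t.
cos t = ±√(1 - sin²t) = -0.6813 (negative in QII)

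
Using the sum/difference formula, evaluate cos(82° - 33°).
cos(82° - 33°) = cos 82° cos 33° + sin 82° sin 33° = 0.6561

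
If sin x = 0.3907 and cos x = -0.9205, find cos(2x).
cos(2x) = cos²x - sin²x = 0.6947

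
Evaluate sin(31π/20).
sin(31π/20) = -0.9877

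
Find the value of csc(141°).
csc(141°) = 1.589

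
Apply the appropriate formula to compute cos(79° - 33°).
cos(79° - 33°) = cos 79° cos 33° + sin 79° sin 33° = 0.6947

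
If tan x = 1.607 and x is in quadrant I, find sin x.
sin x = 0.849 (using tan²x + 1 = sec²x)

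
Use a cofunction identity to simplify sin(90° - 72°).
sin(90° - 72°) = cos(72°)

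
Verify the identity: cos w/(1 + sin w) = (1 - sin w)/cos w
RHS = (1 - sin w)(1 + sin w) / (cos w(1 + sin w)) = (1 - sin²w) / (cos w(1 + sin w)) = cos²w / (cos w(1 + sin w)) = cos w/(1 + sin w) = LHS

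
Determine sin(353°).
sin(353°) = -0.1219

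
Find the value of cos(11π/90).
cos(11π/90) = 0.9272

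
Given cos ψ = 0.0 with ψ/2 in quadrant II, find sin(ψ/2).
sin(ψ/2) = ±√((1 - cos ψ)/2); positive since ψ/2 ∈ QII, so sin(ψ/2) = √2/2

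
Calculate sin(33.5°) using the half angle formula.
sin(33.5°) = √((1 - cos 67°)/2) = 0.5519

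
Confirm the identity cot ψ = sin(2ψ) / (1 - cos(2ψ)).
RHS = 2 sin ψ cos ψ / (2sin²ψ) = cos ψ/sin ψ = cot ψ = LHS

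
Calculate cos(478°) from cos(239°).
cos(478°) = cos²239° - sin²239° = -0.4695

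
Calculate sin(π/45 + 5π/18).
sin(π/45 + 5π/18) = sin π/45 cos 5π/18 + cos π/45 sin 5π/18 = 0.809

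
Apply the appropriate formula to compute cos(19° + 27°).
cos(19° + 27°) = cos 19° cos 27° - sin 19° sin 27° = 0.6947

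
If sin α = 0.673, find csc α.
csc α = 1/sin α = 1.486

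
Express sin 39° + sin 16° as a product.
sin 39° + sin 16° = 2 sin(27.5°) cos(11.5°)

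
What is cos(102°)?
cos(102°) = -0.2079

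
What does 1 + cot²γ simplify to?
1 + cot²γ = csc²γ (using Pythagorean identity)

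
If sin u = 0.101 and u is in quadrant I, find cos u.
cos u = 0.9949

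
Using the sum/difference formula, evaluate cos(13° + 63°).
cos(13° + 63°) = cos 13° cos 63° - sin 13° sin 63° = 0.2419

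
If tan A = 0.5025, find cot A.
cot A = 1/tan A = 1.99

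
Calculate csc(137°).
csc(137°) = 1.466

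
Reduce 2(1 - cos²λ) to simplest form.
2(1 - cos²λ) = 2(sin²λ) (using Pythagorean identity)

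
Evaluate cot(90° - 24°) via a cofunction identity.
cot(90° - 24°) = tan(24°) = 0.4452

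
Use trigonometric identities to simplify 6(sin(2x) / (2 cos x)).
6(sin(2x) / (2 cos x)) = 6(sin x) (using Double angle)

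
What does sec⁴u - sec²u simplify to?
sec⁴u - sec²u = tan⁴u + tan²u (using Pythagorean)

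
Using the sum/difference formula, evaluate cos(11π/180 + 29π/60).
cos(11π/180 + 29π/60) = cos 11π/180 cos 29π/60 - sin 11π/180 sin 29π/60 = -0.1392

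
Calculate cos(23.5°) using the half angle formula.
cos(23.5°) = √((1 + cos 47°)/2) = 0.9171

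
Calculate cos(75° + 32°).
cos(75° + 32°) = cos 75° cos 32° - sin 75° sin 32° = -0.2924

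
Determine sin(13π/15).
sin(13π/15) = 0.4067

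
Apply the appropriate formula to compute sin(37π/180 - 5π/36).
sin(37π/180 - 5π/36) = sin 37π/180 cos 5π/36 - cos 37π/180 sin 5π/36 = 0.2079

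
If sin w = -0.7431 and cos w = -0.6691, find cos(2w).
cos(2w) = cos²w - sin²w = -0.1045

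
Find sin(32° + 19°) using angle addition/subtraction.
sin(32° + 19°) = sin 32° cos 19° + cos 32° sin 19° = 0.7771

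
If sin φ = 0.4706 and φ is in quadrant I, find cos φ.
cos φ = 0.8823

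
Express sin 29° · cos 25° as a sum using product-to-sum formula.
sin 29° cos 25° = (1/2)[sin(29°+25°) + sin(29°-25°)]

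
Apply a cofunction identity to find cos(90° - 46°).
cos(90° - 46°) = sin(46°) = 0.7193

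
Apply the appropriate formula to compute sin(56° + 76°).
sin(56° + 76°) = sin 56° cos 76° + cos 56° sin 76° = 0.7431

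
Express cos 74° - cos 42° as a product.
cos 74° - cos 42° = -2 sin(58°) sin(16°)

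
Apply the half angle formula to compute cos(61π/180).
cos(61π/180) = √((1 + cos 61π/90)/2) = 0.4848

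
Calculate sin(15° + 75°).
sin(15° + 75°) = sin 15° cos 75° + cos 15° sin 75° = 1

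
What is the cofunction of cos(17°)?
cos(17°) = sin(90° - 17°) = sin(73°)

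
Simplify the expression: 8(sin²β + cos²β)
8(sin²β + cos²β) = 8 (using Pythagorean identity)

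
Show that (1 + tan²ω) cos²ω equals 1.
LHS = sec²ω · cos²ω = (1/cos²ω) · cos²ω = 1 = RHS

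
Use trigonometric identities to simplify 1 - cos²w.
1 - cos²w = sin²w (using Pythagorean identity)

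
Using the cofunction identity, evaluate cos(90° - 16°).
cos(90° - 16°) = sin(16°) = 0.2756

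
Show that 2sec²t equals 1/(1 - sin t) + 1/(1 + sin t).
RHS = [(1 + sin t) + (1 - sin t)] / [(1 - sin t)(1 + sin t)] = 2/(1 - sin²t) = 2/cos²t = 2sec²t = LHS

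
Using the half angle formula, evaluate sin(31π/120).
sin(31π/120) = √((1 - cos 31π/60)/2) = 0.7254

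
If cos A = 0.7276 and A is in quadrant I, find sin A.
sin A = 0.686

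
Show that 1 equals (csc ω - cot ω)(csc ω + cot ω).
RHS = csc²ω - cot²ω = (1 + cot²ω) - cot²ω = 1 = LHS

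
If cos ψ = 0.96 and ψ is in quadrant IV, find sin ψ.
sin ψ = -0.28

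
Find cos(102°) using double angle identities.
cos(102°) = 2cos²51° - 1 = -0.2079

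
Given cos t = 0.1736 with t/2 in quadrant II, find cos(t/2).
cos(t/2) = ±√((1 + cos t)/2); negative since t/2 ∈ QII, so cos(t/2) = -0.766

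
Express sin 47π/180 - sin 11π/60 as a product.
sin 47π/180 - sin 11π/60 = 2 cos(2π/9) sin(7π/180)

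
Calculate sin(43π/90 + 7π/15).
sin(43π/90 + 7π/15) = sin 43π/90 cos 7π/15 + cos 43π/90 sin 7π/15 = 0.1736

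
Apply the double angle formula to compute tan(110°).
tan(110°) = 2 tan 55° / (1 - tan²55°) = -2.747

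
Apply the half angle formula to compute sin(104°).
sin(104°) = √((1 - cos 208°)/2) = 0.9703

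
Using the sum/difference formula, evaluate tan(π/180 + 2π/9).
tan(π/180 + 2π/9) = (tan π/180 + tan 2π/9)/(1 - tan π/180 tan 2π/9) = 0.8693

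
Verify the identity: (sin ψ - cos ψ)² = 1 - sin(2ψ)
LHS = sin²ψ - 2 sin ψ cos ψ + cos²ψ = (sin²ψ + cos²ψ) - 2 sin ψ cos ψ = 1 - sin(2ψ) = RHS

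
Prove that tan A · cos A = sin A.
LHS = (sin A/cos A) · cos A = sin A = RHS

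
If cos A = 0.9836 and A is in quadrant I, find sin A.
sin A = 0.1804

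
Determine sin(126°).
sin(126°) = 0.809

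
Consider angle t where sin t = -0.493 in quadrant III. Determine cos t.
cos t = ±√(1 - sin²t) = -0.87 (negative in QIII)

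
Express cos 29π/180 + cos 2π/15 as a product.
cos 29π/180 + cos 2π/15 = 2 cos(53π/360) cos(π/72)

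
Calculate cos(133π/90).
cos(133π/90) = -0.06976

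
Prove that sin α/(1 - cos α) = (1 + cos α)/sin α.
LHS = sin α(1 + cos α) / ((1 - cos α)(1 + cos α)) = sin α(1 + cos α) / (1 - cos²α) = sin α(1 + cos α) / sin²α = (1 + cos α)/sin α = RHS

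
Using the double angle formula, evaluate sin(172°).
sin(172°) = 2 sin 86° cos 86° = 0.1392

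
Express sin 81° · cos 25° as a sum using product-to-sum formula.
sin 81° cos 25° = (1/2)[sin(81°+25°) + sin(81°-25°)]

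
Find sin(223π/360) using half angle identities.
sin(223π/360) = √((1 - cos 223π/180)/2) = 0.9304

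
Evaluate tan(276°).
tan(276°) = -9.514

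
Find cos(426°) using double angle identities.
cos(426°) = 2cos²213° - 1 = 0.4067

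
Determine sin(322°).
sin(322°) = -0.6157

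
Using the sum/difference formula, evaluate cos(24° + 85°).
cos(24° + 85°) = cos 24° cos 85° - sin 24° sin 85° = -0.3256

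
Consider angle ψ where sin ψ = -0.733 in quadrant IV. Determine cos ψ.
cos ψ = √(1 - sin²ψ) = 0.6802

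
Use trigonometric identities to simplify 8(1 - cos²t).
8(1 - cos²t) = 8(sin²t) (using Pythagorean identity)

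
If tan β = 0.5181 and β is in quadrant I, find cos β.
cos β = 0.8879 (using tan²β + 1 = sec²β)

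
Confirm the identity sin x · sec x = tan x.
LHS = sin x · (1/cos x) = sin x/cos x = tan x = RHS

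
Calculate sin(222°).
sin(222°) = -0.6691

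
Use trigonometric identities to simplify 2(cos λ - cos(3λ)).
2(cos λ - cos(3λ)) = 2(2 sin(2λ) sin λ) (using Sum-to-product)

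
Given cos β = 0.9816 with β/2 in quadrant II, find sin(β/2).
sin(β/2) = ±√((1 - cos β)/2); positive since β/2 ∈ QII, so sin(β/2) = 0.09592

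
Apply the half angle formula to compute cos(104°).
cos(104°) = -√((1 + cos 208°)/2) = -0.2419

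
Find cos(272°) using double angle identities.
cos(272°) = 2cos²136° - 1 = 0.0349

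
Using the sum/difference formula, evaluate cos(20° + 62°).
cos(20° + 62°) = cos 20° cos 62° - sin 20° sin 62° = 0.1392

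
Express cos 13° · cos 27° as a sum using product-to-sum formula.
cos 13° cos 27° = (1/2)[cos(13°-27°) + cos(13°+27°)]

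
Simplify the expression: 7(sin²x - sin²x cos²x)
7(sin²x - sin²x cos²x) = 7(sin⁴x) (using Factoring)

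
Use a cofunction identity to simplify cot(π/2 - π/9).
cot(π/2 - π/9) = tan(π/9)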